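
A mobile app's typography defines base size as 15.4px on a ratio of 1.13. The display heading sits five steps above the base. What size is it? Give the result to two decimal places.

28.37px

15.4 × 1.13⁵ = 15.4 × 1.84244 ≈ 28.37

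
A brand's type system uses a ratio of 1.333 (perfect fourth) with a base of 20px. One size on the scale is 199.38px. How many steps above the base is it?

1.333ⁿ = 199.38 / 20 = 9.9690
n = ln(9.9690) / ln(1.333) = 2.2995 / 0.2874 ≈ 8.00

8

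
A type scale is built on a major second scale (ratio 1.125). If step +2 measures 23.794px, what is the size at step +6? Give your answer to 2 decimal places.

The gap is 6 − (2) = 4 steps, so the factor is 1.125^4.
23.794 × 1.125⁴ = 23.794 × 1.60181 ≈ 38.113

38.11px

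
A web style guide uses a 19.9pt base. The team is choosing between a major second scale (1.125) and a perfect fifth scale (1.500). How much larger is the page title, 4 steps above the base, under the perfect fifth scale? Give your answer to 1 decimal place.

68.9pt

Major second: 19.9 × 1.125⁴ = 31.876pt
Perfect fifth: 19.9 × 1.500⁴ = 100.744pt
Difference: 100.744 − 31.876 = 68.868pt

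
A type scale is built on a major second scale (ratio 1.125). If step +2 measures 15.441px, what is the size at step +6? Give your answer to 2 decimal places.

24.73px

15.441 × 1.125⁴ = 15.441 × 1.60181 ≈ 24.733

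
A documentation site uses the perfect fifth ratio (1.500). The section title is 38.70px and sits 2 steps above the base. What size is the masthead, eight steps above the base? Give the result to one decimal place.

38.70 × 1.500⁶ = 38.70 × 11.39062 ≈ 440.817

440.8px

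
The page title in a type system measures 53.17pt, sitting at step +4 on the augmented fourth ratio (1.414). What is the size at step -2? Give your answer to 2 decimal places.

6.65pt

Moving from step +4 to step -2 is 6 steps down, so divide by r⁶.
53.17 ÷ 1.414⁶ = 53.17 ÷ 7.99275 ≈ 6.652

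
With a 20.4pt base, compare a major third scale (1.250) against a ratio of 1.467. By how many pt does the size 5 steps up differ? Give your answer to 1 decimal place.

76.3pt

Major third: 20.4 × 1.250⁵ = 62.256pt
At 1.467: 20.4 × 1.467⁵ = 138.606pt
Difference: 138.606 − 62.256 = 76.350pt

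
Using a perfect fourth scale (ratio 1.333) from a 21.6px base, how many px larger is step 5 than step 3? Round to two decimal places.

39.75px

Step 3: 21.6 × 1.333³ = 51.1616px
Step 5: 21.6 × 1.333⁵ = 90.9085px
Difference: 90.9085 − 51.1616 = 39.7469px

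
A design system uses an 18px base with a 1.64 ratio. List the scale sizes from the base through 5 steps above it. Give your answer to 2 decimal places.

18.00px, 29.52px, 48.41px, 79.40px, 130.21px, 213.55px

Step 0: 18px
Step 1: 18.0 × 1.64 = 29.52
Step 2: 18.0 × 1.64² = 48.41
Step 3: 18.0 × 1.64³ = 79.40
Step 4: 18.0 × 1.64⁴ = 130.21
Step 5: 18.0 × 1.64⁵ = 213.55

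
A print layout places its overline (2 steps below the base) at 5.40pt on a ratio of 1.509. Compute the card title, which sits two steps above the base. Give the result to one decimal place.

28.0pt

5.40 × 1.509⁴ = 5.40 × 5.18510 ≈ 28.000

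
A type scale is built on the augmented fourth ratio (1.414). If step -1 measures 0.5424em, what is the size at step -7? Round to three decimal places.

0.068em

Moving from step -1 to step -7 is 6 steps down, so divide by r⁶.
0.5424 ÷ 1.414⁶ = 0.5424 ÷ 7.99275 ≈ 0.068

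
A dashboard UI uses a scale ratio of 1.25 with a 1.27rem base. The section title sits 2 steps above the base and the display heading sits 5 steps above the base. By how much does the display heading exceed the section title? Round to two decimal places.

Step 2: 1.27 × 1.25² = 1.9844rem
Step 5: 1.27 × 1.25⁵ = 3.8757rem
Difference: 3.8757 − 1.9844 = 1.8913rem

1.89rem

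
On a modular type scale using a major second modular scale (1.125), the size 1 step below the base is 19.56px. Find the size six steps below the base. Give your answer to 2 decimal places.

10.85px

19.56 ÷ 1.125⁵ = 19.56 ÷ 1.80203 ≈ 10.854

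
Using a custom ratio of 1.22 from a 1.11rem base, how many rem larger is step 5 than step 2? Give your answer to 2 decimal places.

Step 2: 1.11 × 1.22² = 1.6521rem
Step 5: 1.11 × 1.22⁵ = 3.0000rem
Difference: 3.0000 − 1.6521 = 1.3479rem

1.35rem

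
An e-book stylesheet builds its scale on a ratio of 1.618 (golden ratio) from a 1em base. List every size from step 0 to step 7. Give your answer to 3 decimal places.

1.000em, 1.618em, 2.618em, 4.236em, 6.854em, 11.089em, 17.942em, 29.030em

Step 0: 1em
Step 1: 1.0 × 1.618 = 1.618
Step 2: 1.0 × 1.618² = 2.618
Step 3: 1.0 × 1.618³ = 4.236
Step 4: 1.0 × 1.618⁴ = 6.854
Step 5: 1.0 × 1.618⁵ = 11.089
Step 6: 1.0 × 1.618⁶ = 17.942
Step 7: 1.0 × 1.618⁷ = 29.030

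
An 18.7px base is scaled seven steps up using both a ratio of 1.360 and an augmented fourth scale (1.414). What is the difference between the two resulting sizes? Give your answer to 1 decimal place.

50.4px

At 1.360: 18.7 × 1.360⁷ = 160.921px
Augmented fourth: 18.7 × 1.414⁷ = 211.343px
Difference: 211.343 − 160.921 = 50.422px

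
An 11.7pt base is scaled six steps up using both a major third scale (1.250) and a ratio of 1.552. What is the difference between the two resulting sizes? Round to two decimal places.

118.87pt

Major third: 11.7 × 1.250⁶ = 44.6320pt
At 1.552: 11.7 × 1.552⁶ = 163.5069pt
Difference: 163.5069 − 44.6320 = 118.8749pt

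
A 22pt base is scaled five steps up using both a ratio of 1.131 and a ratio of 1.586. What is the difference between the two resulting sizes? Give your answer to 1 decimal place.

At 1.131: 22.0 × 1.131⁵ = 40.713pt
At 1.586: 22.0 × 1.586⁵ = 220.769pt
Difference: 220.769 − 40.713 = 180.056pt

180.1pt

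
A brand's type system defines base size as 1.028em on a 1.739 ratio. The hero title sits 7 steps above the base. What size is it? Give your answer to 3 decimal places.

Each step on a modular scale multiplies by the ratio, so the size n steps from the base is base × ratioⁿ.
1.028 × 1.739⁷ = 1.028 × 48.09468 ≈ 49.441

49.441em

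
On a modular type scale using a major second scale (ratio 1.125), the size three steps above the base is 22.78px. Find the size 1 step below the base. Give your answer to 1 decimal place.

22.78 ÷ 1.125⁴ = 22.78 ÷ 1.60181 ≈ 14.221

14.2px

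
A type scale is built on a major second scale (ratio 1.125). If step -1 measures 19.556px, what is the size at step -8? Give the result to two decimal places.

19.556 ÷ 1.125⁷ = 19.556 ÷ 2.28070 ≈ 8.575

8.57px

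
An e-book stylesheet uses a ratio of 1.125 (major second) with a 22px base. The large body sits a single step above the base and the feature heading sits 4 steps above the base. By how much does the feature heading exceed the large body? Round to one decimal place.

Step 1: 22.0 × 1.125 = 24.750px
Step 4: 22.0 × 1.125⁴ = 35.240px
Difference: 35.240 − 24.750 = 10.490px

10.5px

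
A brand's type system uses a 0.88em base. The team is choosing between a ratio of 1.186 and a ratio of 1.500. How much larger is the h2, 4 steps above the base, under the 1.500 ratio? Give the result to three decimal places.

At 1.186: 0.88 × 1.186⁴ = 1.74109em
At 1.500: 0.88 × 1.500⁴ = 4.45500em
Difference: 4.45500 − 1.74109 = 2.71391em

2.714em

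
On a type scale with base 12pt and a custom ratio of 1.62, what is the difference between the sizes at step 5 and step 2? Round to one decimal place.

Step 2: 12.0 × 1.62² = 31.493pt
Step 5: 12.0 × 1.62⁵ = 133.893pt
Difference: 133.893 − 31.493 = 102.400pt

102.4pt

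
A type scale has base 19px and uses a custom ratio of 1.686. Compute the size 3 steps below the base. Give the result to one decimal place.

Each step on a modular scale multiplies by the ratio, so the size n steps from the base is base × ratioⁿ.
19.0 ÷ 1.686³ = 19.0 ÷ 4.79262 ≈ 3.96

4.0px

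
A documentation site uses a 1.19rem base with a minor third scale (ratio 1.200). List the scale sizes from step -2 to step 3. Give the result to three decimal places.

Step -2: 1.19 ÷ 1.200² = 0.826
Step -1: 1.19 ÷ 1.200 = 0.992
Step 0: 1.19rem
Step 1: 1.19 × 1.200 = 1.428
Step 2: 1.19 × 1.200² = 1.714
Step 3: 1.19 × 1.200³ = 2.056

0.826rem, 0.992rem, 1.190rem, 1.428rem, 1.714rem, 2.056rem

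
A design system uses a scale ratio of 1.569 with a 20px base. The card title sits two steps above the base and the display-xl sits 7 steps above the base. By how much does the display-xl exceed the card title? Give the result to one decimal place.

418.9px

Step 2: 20.0 × 1.569² = 49.235px
Step 7: 20.0 × 1.569⁷ = 468.156px
Difference: 468.156 − 49.235 = 418.921px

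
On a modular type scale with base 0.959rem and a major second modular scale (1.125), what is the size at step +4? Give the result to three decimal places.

A modular type scale is a geometric sequence: sizeₙ = base × rⁿ.
0.959 × 1.125⁴ = 0.959 × 1.60181 ≈ 1.536

1.536rem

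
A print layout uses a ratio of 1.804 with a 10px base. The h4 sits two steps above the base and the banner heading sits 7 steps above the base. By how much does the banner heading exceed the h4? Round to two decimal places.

Step 2: 10.0 × 1.804² = 32.5442px
Step 7: 10.0 × 1.804⁷ = 621.8072px
Difference: 621.8072 − 32.5442 = 589.2630px

589.26px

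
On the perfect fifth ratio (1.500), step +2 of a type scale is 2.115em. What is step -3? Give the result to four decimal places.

2.115 ÷ 1.500⁵ = 2.115 ÷ 7.59375 ≈ 0.2785

0.2785em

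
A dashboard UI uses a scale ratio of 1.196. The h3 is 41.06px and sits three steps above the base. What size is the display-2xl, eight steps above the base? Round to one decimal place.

Moving from step +3 to step +8 is 5 steps up, so multiply by r⁵.
41.06 × 1.196⁵ = 41.06 × 2.44712 ≈ 100.479

100.5px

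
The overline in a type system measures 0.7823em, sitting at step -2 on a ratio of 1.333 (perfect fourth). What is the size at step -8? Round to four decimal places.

0.1394em

0.7823 ÷ 1.333⁶ = 0.7823 ÷ 5.61023 ≈ 0.1394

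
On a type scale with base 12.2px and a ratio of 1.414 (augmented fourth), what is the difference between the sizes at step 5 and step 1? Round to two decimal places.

51.71px

Step 1: 12.2 × 1.414 = 17.2508px
Step 5: 12.2 × 1.414⁵ = 68.9615px
Difference: 68.9615 − 17.2508 = 51.7107px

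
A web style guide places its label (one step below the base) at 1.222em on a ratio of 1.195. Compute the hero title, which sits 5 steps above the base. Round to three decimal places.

3.559em

1.222 × 1.195⁶ = 1.222 × 2.91211 ≈ 3.559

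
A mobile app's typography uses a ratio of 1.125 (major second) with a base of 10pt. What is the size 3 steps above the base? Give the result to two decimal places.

14.24pt

Each step on a modular scale multiplies by the ratio, so the size n steps from the base is base × ratioⁿ.
10.0 × 1.125³ = 10.0 × 1.42383 ≈ 14.24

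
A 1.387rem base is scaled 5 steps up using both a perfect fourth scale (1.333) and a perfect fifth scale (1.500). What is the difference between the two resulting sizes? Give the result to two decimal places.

4.70rem

Perfect fourth: 1.387 × 1.333⁵ = 5.8375rem
Perfect fifth: 1.387 × 1.500⁵ = 10.5325rem
Difference: 10.5325 − 5.8375 = 4.6950rem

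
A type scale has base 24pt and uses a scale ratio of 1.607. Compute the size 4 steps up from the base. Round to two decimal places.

Each step on a modular scale multiplies by the ratio, so the size n steps from the base is base × ratioⁿ.
24.0 × 1.607⁴ = 24.0 × 6.66904 ≈ 160.06

160.06pt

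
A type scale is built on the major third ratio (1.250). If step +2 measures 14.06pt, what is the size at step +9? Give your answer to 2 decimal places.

67.04pt

14.06 × 1.250⁷ = 14.06 × 4.76837 ≈ 67.043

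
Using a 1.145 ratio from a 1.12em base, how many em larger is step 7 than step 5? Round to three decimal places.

Step 5: 1.12 × 1.145⁵ = 2.20417em
Step 7: 1.12 × 1.145⁷ = 2.88972em
Difference: 2.88972 − 2.20417 = 0.68555em

0.686em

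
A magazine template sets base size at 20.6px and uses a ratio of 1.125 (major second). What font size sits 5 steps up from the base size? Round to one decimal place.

Each step on a modular scale multiplies by the ratio, so the size n steps from the base is base × ratioⁿ.
20.6 × 1.125⁵ = 20.6 × 1.80203 ≈ 37.12

37.1px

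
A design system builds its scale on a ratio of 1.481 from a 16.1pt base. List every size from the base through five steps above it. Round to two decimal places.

Step 0: 16.1pt
Step 1: 16.1 × 1.481 = 23.84
Step 2: 16.1 × 1.481² = 35.31
Step 3: 16.1 × 1.481³ = 52.30
Step 4: 16.1 × 1.481⁴ = 77.45
Step 5: 16.1 × 1.481⁵ = 114.71

16.10pt, 23.84pt, 35.31pt, 52.30pt, 77.45pt, 114.71pt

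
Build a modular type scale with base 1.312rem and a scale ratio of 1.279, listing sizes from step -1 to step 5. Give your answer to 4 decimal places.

1.0258rem, 1.3120rem, 1.6780rem, 2.1462rem, 2.7450rem, 3.5109rem, 4.4904rem

Step -1: 1.312 ÷ 1.279 = 1.0258
Step 0: 1.312rem
Step 1: 1.312 × 1.279 = 1.6780
Step 2: 1.312 × 1.279² = 2.1462
Step 3: 1.312 × 1.279³ = 2.7450
Step 4: 1.312 × 1.279⁴ = 3.5109
Step 5: 1.312 × 1.279⁵ = 4.4904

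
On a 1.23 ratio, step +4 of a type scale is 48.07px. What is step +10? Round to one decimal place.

166.5px

48.07 × 1.23⁶ = 48.07 × 3.46283 ≈ 166.458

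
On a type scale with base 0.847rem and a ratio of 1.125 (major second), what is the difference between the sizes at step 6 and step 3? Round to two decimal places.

0.51rem

Step 3: 0.847 × 1.125³ = 1.2060rem
Step 6: 0.847 × 1.125⁶ = 1.7171rem
Difference: 1.7171 − 1.2060 = 0.5111rem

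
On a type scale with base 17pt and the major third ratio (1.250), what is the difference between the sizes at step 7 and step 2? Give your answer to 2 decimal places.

Step 2: 17.0 × 1.250² = 26.5625pt
Step 7: 17.0 × 1.250⁷ = 81.0623pt
Difference: 81.0623 − 26.5625 = 54.4998pt

54.50pt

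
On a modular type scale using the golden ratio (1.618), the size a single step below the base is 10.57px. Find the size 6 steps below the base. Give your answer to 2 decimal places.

10.57 ÷ 1.618⁵ = 10.57 ÷ 11.08901 ≈ 0.953

0.95px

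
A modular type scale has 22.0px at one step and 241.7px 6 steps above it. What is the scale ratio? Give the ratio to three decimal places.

1.491

The ratio satisfies 22.0 × r⁶ = 241.7, so r = (241.7 / 22.0)^(1/6).
r = 10.9864^(1/6) ≈ 1.4910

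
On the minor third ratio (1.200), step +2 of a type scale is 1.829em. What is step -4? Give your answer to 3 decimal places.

1.829 ÷ 1.200⁶ = 1.829 ÷ 2.98598 ≈ 0.613

0.613em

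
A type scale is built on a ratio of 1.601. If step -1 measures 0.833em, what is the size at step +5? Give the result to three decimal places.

14.028em

The gap is 5 − (-1) = 6 steps, so the factor is 1.601^6.
0.833 × 1.601⁶ = 0.833 × 16.84023 ≈ 14.028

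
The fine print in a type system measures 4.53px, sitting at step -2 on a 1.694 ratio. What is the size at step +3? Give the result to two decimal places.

The gap is 3 − (-2) = 5 steps, so the factor is 1.694^5.
4.53 × 1.694⁵ = 4.53 × 13.94977 ≈ 63.192

63.19px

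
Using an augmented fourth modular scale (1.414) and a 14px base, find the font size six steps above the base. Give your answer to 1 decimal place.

111.9px

14.0 × 1.414⁶ = 14.0 × 7.99275 ≈ 111.90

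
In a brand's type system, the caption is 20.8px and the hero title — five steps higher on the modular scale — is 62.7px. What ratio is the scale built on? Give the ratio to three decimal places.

r⁵ = 62.7 / 20.8, so r = (62.7/20.8)^(1/5).
r = 3.0144^(1/5) ≈ 1.2469

1.247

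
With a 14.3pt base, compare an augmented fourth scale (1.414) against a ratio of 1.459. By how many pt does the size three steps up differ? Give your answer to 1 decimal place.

Augmented fourth: 14.3 × 1.414³ = 40.428pt
At 1.459: 14.3 × 1.459³ = 44.412pt
Difference: 44.412 − 40.428 = 3.984pt

4.0pt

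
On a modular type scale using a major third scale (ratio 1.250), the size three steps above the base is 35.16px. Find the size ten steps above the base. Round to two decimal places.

35.16 × 1.250⁷ = 35.16 × 4.76837 ≈ 167.656

167.66px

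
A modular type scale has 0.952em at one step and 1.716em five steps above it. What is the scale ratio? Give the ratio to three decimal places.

r⁵ = 1.716 / 0.952, so r = (1.716/0.952)^(1/5).
r = 1.8025^(1/5) ≈ 1.1251

1.125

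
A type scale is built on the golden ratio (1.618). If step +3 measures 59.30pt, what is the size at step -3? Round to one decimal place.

3.3pt

59.30 ÷ 1.618⁶ = 59.30 ÷ 17.94201 ≈ 3.305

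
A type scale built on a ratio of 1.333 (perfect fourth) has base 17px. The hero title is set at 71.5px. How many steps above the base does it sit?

5

1.333ⁿ = 71.5 / 17 = 4.2059
n = ln(4.2059) / ln(1.333) = 1.4365 / 0.2874 ≈ 5.00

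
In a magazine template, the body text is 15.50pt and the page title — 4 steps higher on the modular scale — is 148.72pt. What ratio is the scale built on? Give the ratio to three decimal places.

The ratio satisfies 15.50 × r⁴ = 148.72, so r = (148.72 / 15.50)^(1/4).
r = 9.5948^(1/4) ≈ 1.7600

1.760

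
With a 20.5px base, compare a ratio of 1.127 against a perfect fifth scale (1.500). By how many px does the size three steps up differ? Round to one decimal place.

At 1.127: 20.5 × 1.127³ = 29.344px
Perfect fifth: 20.5 × 1.500³ = 69.188px
Difference: 69.188 − 29.344 = 39.844px

39.8px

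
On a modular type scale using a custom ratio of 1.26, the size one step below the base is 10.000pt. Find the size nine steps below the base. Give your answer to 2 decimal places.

1.57pt

10.000 ÷ 1.26⁸ = 10.000 ÷ 6.35279 ≈ 1.574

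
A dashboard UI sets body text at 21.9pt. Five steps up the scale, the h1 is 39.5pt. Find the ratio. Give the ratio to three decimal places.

1.125

The ratio satisfies 21.9 × r⁵ = 39.5, so r = (39.5 / 21.9)^(1/5).
r = 1.8037^(1/5) ≈ 1.1252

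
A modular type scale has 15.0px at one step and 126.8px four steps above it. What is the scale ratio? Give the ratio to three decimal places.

The ratio satisfies 15.0 × r⁴ = 126.8, so r = (126.8 / 15.0)^(1/4).
r = 8.4533^(1/4) ≈ 1.7051

1.705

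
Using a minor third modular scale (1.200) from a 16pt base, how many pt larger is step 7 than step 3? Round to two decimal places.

Step 3: 16.0 × 1.200³ = 27.6480pt
Step 7: 16.0 × 1.200⁷ = 57.3309pt
Difference: 57.3309 − 27.6480 = 29.6829pt

29.68pt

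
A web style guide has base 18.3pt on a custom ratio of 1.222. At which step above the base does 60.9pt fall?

1.222ⁿ = 60.9 / 18.3 = 3.3279
n = ln(3.3279) / ln(1.222) = 1.2023 / 0.2005 ≈ 6.00

6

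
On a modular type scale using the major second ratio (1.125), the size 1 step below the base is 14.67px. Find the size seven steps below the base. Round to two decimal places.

7.24px

14.67 ÷ 1.125⁶ = 14.67 ÷ 2.02729 ≈ 7.236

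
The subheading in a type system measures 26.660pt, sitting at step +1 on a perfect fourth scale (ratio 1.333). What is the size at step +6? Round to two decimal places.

Moving from step +1 to step +6 is 5 steps up, so multiply by r⁵.
26.660 × 1.333⁵ = 26.660 × 4.20873 ≈ 112.205

112.20pt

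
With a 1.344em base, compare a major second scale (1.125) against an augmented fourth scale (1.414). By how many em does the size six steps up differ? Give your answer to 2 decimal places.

8.02em

Major second: 1.344 × 1.125⁶ = 2.7247em
Augmented fourth: 1.344 × 1.414⁶ = 10.7423em
Difference: 10.7423 − 2.7247 = 8.0176em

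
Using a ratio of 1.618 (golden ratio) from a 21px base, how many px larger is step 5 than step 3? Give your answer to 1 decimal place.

143.9px

Step 3: 21.0 × 1.618³ = 88.952px
Step 5: 21.0 × 1.618⁵ = 232.869px
Difference: 232.869 − 88.952 = 143.917px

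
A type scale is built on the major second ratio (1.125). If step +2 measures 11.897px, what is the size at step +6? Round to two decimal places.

19.06px

11.897 × 1.125⁴ = 11.897 × 1.60181 ≈ 19.057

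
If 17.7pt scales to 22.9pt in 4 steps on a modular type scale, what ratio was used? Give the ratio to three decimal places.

1.067

r⁴ = 22.9 / 17.7, so r = (22.9/17.7)^(1/4).
r = 1.2938^(1/4) ≈ 1.0665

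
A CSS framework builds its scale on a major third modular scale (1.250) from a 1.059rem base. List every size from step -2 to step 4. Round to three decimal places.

0.678rem, 0.847rem, 1.059rem, 1.324rem, 1.655rem, 2.068rem, 2.585rem

Step -2: 1.059 ÷ 1.250² = 0.678
Step -1: 1.059 ÷ 1.250 = 0.847
Step 0: 1.059rem
Step 1: 1.059 × 1.250 = 1.324
Step 2: 1.059 × 1.250² = 1.655
Step 3: 1.059 × 1.250³ = 2.068
Step 4: 1.059 × 1.250⁴ = 2.585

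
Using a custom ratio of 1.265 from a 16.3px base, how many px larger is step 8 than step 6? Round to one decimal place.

40.1px

Step 6: 16.3 × 1.265⁶ = 66.793px
Step 8: 16.3 × 1.265⁸ = 106.884px
Difference: 106.884 − 66.793 = 40.091px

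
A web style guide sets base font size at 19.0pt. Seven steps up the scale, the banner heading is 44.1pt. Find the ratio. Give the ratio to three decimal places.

r⁷ = 44.1 / 19.0, so r = (44.1/19.0)^(1/7).
r = 2.3211^(1/7) ≈ 1.1278

1.128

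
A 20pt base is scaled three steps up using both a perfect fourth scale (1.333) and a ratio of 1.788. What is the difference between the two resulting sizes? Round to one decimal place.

67.0pt

Perfect fourth: 20.0 × 1.333³ = 47.372pt
At 1.788: 20.0 × 1.788³ = 114.323pt
Difference: 114.323 − 47.372 = 66.951pt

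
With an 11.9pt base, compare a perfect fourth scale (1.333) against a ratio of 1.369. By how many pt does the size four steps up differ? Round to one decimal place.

Perfect fourth: 11.9 × 1.333⁴ = 37.572pt
At 1.369: 11.9 × 1.369⁴ = 41.799pt
Difference: 41.799 − 37.572 = 4.227pt

4.2pt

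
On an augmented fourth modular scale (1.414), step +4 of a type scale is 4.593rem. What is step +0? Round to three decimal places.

Moving from step +4 to step +0 is 4 steps down, so divide by r⁴.
4.593 ÷ 1.414⁴ = 4.593 ÷ 3.99758 ≈ 1.149

1.149rem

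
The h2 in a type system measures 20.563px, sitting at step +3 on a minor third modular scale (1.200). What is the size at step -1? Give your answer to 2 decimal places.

Moving from step +3 to step -1 is 4 steps down, so divide by r⁴.
20.563 ÷ 1.200⁴ = 20.563 ÷ 2.07360 ≈ 9.917

9.92px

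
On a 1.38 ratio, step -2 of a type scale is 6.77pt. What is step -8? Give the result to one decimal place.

The gap is -8 − (-2) = -6 steps, so the factor is 1.38^-6.
6.77 ÷ 1.38⁶ = 6.77 ÷ 6.90676 ≈ 0.980

1.0pt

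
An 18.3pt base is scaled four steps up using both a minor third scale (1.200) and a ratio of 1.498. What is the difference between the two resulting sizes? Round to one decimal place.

Minor third: 18.3 × 1.200⁴ = 37.947pt
At 1.498: 18.3 × 1.498⁴ = 92.151pt
Difference: 92.151 − 37.947 = 54.204pt

54.2pt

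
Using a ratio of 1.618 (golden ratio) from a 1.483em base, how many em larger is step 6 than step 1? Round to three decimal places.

Step 1: 1.483 × 1.618 = 2.39949em
Step 6: 1.483 × 1.618⁶ = 26.60800em
Difference: 26.60800 − 2.39949 = 24.20851em

24.209em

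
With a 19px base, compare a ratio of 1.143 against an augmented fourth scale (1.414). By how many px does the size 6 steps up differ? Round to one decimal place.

At 1.143: 19.0 × 1.143⁶ = 42.367px
Augmented fourth: 19.0 × 1.414⁶ = 151.862px
Difference: 151.862 − 42.367 = 109.495px

109.5px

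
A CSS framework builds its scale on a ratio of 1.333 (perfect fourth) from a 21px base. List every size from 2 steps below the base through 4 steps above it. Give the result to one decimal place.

Step -2: 21.0 ÷ 1.333² = 11.8
Step -1: 21.0 ÷ 1.333 = 15.8
Step 0: 21px
Step 1: 21.0 × 1.333 = 28.0
Step 2: 21.0 × 1.333² = 37.3
Step 3: 21.0 × 1.333³ = 49.7
Step 4: 21.0 × 1.333⁴ = 66.3

11.8px, 15.8px, 21.0px, 28.0px, 37.3px, 49.7px, 66.3px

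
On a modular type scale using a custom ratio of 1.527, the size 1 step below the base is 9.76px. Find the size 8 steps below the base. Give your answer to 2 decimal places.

The gap is -8 − (-1) = -7 steps, so the factor is 1.527^-7.
9.76 ÷ 1.527⁷ = 9.76 ÷ 19.35857 ≈ 0.504

0.50px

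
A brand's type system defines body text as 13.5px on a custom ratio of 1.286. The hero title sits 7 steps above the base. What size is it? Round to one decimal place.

78.5px

Each step on a modular scale multiplies by the ratio, so the size n steps from the base is base × ratioⁿ.
13.5 × 1.286⁷ = 13.5 × 5.81684 ≈ 78.53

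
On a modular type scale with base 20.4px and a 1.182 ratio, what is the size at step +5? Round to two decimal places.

47.07px

Every step multiplies by the scale ratio.
20.4 × 1.182⁵ = 20.4 × 2.30721 ≈ 47.07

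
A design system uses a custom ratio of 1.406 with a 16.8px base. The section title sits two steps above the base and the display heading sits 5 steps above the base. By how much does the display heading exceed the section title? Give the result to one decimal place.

Step 2: 16.8 × 1.406² = 33.211px
Step 5: 16.8 × 1.406⁵ = 92.307px
Difference: 92.307 − 33.211 = 59.096px

59.1px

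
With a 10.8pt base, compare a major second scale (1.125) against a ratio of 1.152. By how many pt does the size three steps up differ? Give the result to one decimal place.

1.1pt

Major second: 10.8 × 1.125³ = 15.377pt
At 1.152: 10.8 × 1.152³ = 16.511pt
Difference: 16.511 − 15.377 = 1.134pt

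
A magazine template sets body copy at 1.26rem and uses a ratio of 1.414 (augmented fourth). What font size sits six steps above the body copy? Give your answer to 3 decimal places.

Each step on a modular scale multiplies by the ratio, so the size n steps from the base is base × ratioⁿ.
1.26 × 1.414⁶ = 1.26 × 7.99275 ≈ 10.071

10.071rem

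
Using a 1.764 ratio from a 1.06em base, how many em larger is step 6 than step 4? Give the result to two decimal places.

21.67em

Step 4: 1.06 × 1.764⁴ = 10.2636em
Step 6: 1.06 × 1.764⁶ = 31.9372em
Difference: 31.9372 − 10.2636 = 21.6736em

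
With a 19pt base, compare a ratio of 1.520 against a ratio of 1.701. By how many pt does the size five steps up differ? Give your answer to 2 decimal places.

At 1.520: 19.0 × 1.520⁵ = 154.1599pt
At 1.701: 19.0 × 1.701⁵ = 270.5672pt
Difference: 270.5672 − 154.1599 = 116.4073pt

116.41pt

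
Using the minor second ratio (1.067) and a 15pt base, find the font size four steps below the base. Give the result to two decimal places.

11.57pt

15.0 ÷ 1.067⁴ = 15.0 ÷ 1.29616 ≈ 11.57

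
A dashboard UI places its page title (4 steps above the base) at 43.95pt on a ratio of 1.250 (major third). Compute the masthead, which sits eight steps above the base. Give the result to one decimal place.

107.3pt

The gap is 8 − (4) = 4 steps, so the factor is 1.250^4.
43.95 × 1.250⁴ = 43.95 × 2.44141 ≈ 107.300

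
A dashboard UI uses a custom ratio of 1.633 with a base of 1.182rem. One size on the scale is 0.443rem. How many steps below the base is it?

1.633ⁿ = 1.182 / 0.443 = 2.6682
n = ln(2.6682) / ln(1.633) = 0.9814 / 0.4904 ≈ 2.00

2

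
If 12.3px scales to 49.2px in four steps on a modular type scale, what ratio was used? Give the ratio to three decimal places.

1.414

r⁴ = 49.2 / 12.3, so r = (49.2/12.3)^(1/4).
r = 4.0000^(1/4) ≈ 1.4142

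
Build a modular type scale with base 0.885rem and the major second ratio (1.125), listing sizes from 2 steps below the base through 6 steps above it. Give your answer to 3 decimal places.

0.699rem, 0.787rem, 0.885rem, 0.996rem, 1.120rem, 1.260rem, 1.418rem, 1.595rem, 1.794rem

Step -2: 0.885 ÷ 1.125² = 0.699
Step -1: 0.885 ÷ 1.125 = 0.787
Step 0: 0.885rem
Step 1: 0.885 × 1.125 = 0.996
Step 2: 0.885 × 1.125² = 1.120
Step 3: 0.885 × 1.125³ = 1.260
Step 4: 0.885 × 1.125⁴ = 1.418
Step 5: 0.885 × 1.125⁵ = 1.595
Step 6: 0.885 × 1.125⁶ = 1.794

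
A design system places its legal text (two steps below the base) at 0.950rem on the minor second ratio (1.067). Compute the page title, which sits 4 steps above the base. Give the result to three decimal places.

1.402rem

0.950 × 1.067⁶ = 0.950 × 1.47566 ≈ 1.402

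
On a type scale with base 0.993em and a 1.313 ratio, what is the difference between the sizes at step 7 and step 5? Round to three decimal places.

2.805em

Step 5: 0.993 × 1.313⁵ = 3.87501em
Step 7: 0.993 × 1.313⁷ = 6.68040em
Difference: 6.68040 − 3.87501 = 2.80539em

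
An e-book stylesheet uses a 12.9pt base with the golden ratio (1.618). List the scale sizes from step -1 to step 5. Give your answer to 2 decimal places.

Step -1: 12.9 ÷ 1.618 = 7.97
Step 0: 12.9pt
Step 1: 12.9 × 1.618 = 20.87
Step 2: 12.9 × 1.618² = 33.77
Step 3: 12.9 × 1.618³ = 54.64
Step 4: 12.9 × 1.618⁴ = 88.41
Step 5: 12.9 × 1.618⁵ = 143.05

7.97pt, 12.90pt, 20.87pt, 33.77pt, 54.64pt, 88.41pt, 143.05pt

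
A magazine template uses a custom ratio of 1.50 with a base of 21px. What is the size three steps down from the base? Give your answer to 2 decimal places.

6.22px

21.0 ÷ 1.50³ = 21.0 ÷ 3.37500 ≈ 6.22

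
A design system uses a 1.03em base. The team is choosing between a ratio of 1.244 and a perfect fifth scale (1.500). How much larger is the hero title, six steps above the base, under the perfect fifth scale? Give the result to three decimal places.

7.915em

At 1.244: 1.03 × 1.244⁶ = 3.81733em
Perfect fifth: 1.03 × 1.500⁶ = 11.73234em
Difference: 11.73234 − 3.81733 = 7.91501em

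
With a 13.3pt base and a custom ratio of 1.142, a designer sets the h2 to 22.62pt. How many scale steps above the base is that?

4

1.142ⁿ = 22.62 / 13.3 = 1.7008
n = ln(1.7008) / ln(1.142) = 0.5311 / 0.1328 ≈ 4.00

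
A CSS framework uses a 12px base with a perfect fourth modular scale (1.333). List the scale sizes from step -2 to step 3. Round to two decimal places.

Step -2: 12.0 ÷ 1.333² = 6.75
Step -1: 12.0 ÷ 1.333 = 9.00
Step 0: 12px
Step 1: 12.0 × 1.333 = 16.00
Step 2: 12.0 × 1.333² = 21.32
Step 3: 12.0 × 1.333³ = 28.42

6.75px, 9.00px, 12.00px, 16.00px, 21.32px, 28.42px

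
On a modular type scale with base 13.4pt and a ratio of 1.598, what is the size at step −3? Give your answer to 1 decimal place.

3.3pt

13.4 ÷ 1.598³ = 13.4 ÷ 4.08066 ≈ 3.28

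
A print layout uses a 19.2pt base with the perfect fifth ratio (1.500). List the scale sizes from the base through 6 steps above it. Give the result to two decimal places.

Step 0: 19.2pt
Step 1: 19.2 × 1.500 = 28.80
Step 2: 19.2 × 1.500² = 43.20
Step 3: 19.2 × 1.500³ = 64.80
Step 4: 19.2 × 1.500⁴ = 97.20
Step 5: 19.2 × 1.500⁵ = 145.80
Step 6: 19.2 × 1.500⁶ = 218.70

19.20pt, 28.80pt, 43.20pt, 64.80pt, 97.20pt, 145.80pt, 218.70pt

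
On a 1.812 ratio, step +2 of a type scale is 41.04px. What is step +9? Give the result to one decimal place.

41.04 × 1.812⁷ = 41.04 × 64.13681 ≈ 2632.175

2632.2px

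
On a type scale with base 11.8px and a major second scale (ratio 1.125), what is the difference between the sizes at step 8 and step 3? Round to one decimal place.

13.5px

Step 3: 11.8 × 1.125³ = 16.801px
Step 8: 11.8 × 1.125⁸ = 30.276px
Difference: 30.276 − 16.801 = 13.475px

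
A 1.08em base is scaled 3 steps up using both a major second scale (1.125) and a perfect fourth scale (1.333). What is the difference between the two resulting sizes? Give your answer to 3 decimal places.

1.020em

Major second: 1.08 × 1.125³ = 1.53773em
Perfect fourth: 1.08 × 1.333³ = 2.55808em
Difference: 2.55808 − 1.53773 = 1.02035em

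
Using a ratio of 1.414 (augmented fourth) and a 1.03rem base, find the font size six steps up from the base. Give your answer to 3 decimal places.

8.233rem

Every step multiplies by the scale ratio.
1.03 × 1.414⁶ = 1.03 × 7.99275 ≈ 8.233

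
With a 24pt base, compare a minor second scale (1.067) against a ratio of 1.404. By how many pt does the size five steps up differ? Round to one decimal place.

97.7pt

Minor second: 24.0 × 1.067⁵ = 33.192pt
At 1.404: 24.0 × 1.404⁵ = 130.932pt
Difference: 130.932 − 33.192 = 97.740pt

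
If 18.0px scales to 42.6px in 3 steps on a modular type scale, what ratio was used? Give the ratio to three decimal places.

1.333

The ratio satisfies 18.0 × r³ = 42.6, so r = (42.6 / 18.0)^(1/3).
r = 2.3667^(1/3) ≈ 1.3326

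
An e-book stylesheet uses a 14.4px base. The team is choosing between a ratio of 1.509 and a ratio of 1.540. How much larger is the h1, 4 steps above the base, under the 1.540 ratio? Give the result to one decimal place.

6.3px

At 1.509: 14.4 × 1.509⁴ = 74.665px
At 1.540: 14.4 × 1.540⁴ = 80.993px
Difference: 80.993 − 74.665 = 6.328px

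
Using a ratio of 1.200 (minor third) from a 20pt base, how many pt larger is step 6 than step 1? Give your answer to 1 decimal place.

Step 1: 20.0 × 1.200 = 24.000pt
Step 6: 20.0 × 1.200⁶ = 59.720pt
Difference: 59.720 − 24.000 = 35.720pt

35.7pt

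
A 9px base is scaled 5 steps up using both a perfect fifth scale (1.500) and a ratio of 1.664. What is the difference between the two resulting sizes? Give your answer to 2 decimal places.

Perfect fifth: 9.0 × 1.500⁵ = 68.3438px
At 1.664: 9.0 × 1.664⁵ = 114.8178px
Difference: 114.8178 − 68.3438 = 46.4740px

46.47px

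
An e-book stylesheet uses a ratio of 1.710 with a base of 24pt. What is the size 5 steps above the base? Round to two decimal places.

350.91pt

Each step on a modular scale multiplies by the ratio, so the size n steps from the base is base × ratioⁿ.
24.0 × 1.710⁵ = 24.0 × 14.62112 ≈ 350.91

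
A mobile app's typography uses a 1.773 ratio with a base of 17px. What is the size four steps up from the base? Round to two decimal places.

A modular type scale is a geometric sequence: sizeₙ = base × rⁿ.
17.0 × 1.773⁴ = 17.0 × 9.88177 ≈ 167.99

167.99px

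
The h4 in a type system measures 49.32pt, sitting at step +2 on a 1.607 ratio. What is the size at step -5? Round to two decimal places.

1.78pt

The gap is -5 − (2) = -7 steps, so the factor is 1.607^-7.
49.32 ÷ 1.607⁷ = 49.32 ÷ 27.67650 ≈ 1.782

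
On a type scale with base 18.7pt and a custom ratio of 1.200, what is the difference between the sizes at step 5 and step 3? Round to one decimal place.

14.2pt

Step 3: 18.7 × 1.200³ = 32.314pt
Step 5: 18.7 × 1.200⁵ = 46.532pt
Difference: 46.532 − 32.314 = 14.218pt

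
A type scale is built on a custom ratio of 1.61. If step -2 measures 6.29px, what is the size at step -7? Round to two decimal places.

Moving from step -2 to step -7 is 5 steps down, so divide by r⁵.
6.29 ÷ 1.61⁵ = 6.29 ÷ 10.81756 ≈ 0.581

0.58px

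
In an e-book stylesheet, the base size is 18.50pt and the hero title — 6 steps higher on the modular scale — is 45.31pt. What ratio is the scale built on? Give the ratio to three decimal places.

r⁶ = 45.31 / 18.50, so r = (45.31/18.50)^(1/6).
r = 2.4492^(1/6) ≈ 1.1610

1.161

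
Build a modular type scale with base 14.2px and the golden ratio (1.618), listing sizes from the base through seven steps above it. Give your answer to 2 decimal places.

14.20px, 22.98px, 37.17px, 60.15px, 97.32px, 157.46px, 254.78px, 412.23px

Step 0: 14.2px
Step 1: 14.2 × 1.618 = 22.98
Step 2: 14.2 × 1.618² = 37.17
Step 3: 14.2 × 1.618³ = 60.15
Step 4: 14.2 × 1.618⁴ = 97.32
Step 5: 14.2 × 1.618⁵ = 157.46
Step 6: 14.2 × 1.618⁶ = 254.78
Step 7: 14.2 × 1.618⁷ = 412.23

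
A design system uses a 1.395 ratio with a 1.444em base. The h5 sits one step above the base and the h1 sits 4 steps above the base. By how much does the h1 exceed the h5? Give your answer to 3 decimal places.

Step 1: 1.444 × 1.395 = 2.01438em
Step 4: 1.444 × 1.395⁴ = 5.46845em
Difference: 5.46845 − 2.01438 = 3.45407em

3.454em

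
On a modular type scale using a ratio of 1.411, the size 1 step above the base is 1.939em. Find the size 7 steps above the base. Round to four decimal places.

The gap is 7 − (1) = 6 steps, so the factor is 1.411^6.
1.939 × 1.411⁶ = 1.939 × 7.89155 ≈ 15.3017

15.3017em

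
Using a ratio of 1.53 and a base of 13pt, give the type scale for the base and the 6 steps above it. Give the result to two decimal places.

Step 0: 13pt
Step 1: 13.0 × 1.53 = 19.89
Step 2: 13.0 × 1.53² = 30.43
Step 3: 13.0 × 1.53³ = 46.56
Step 4: 13.0 × 1.53⁴ = 71.24
Step 5: 13.0 × 1.53⁵ = 108.99
Step 6: 13.0 × 1.53⁶ = 166.76

13.00pt, 19.89pt, 30.43pt, 46.56pt, 71.24pt, 108.99pt, 166.76pt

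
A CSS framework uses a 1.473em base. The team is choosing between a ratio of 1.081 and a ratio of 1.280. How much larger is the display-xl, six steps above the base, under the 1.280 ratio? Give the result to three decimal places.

4.128em

At 1.081: 1.473 × 1.081⁶ = 2.35048em
At 1.280: 1.473 × 1.280⁶ = 6.47832em
Difference: 6.47832 − 2.35048 = 4.12784em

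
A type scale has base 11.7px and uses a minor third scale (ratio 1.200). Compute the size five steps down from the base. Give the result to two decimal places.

11.7 ÷ 1.200⁵ = 11.7 ÷ 2.48832 ≈ 4.70

4.70px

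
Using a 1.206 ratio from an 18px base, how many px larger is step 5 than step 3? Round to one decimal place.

14.3px

Step 3: 18.0 × 1.206³ = 31.573px
Step 5: 18.0 × 1.206⁵ = 45.921px
Difference: 45.921 − 31.573 = 14.348px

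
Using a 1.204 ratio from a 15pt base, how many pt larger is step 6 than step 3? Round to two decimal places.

19.51pt

Step 3: 15.0 × 1.204³ = 26.1801pt
Step 6: 15.0 × 1.204⁶ = 45.6931pt
Difference: 45.6931 − 26.1801 = 19.5130pt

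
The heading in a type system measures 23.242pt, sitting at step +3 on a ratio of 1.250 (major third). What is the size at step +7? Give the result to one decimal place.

56.7pt

The gap is 7 − (3) = 4 steps, so the factor is 1.250^4.
23.242 × 1.250⁴ = 23.242 × 2.44141 ≈ 56.743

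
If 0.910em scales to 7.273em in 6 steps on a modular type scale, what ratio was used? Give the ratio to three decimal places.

The ratio satisfies 0.910 × r⁶ = 7.273, so r = (7.273 / 0.910)^(1/6).
r = 7.9923^(1/6) ≈ 1.4140

1.414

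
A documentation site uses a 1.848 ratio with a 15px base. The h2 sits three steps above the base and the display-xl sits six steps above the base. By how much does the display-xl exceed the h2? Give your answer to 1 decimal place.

Step 3: 15.0 × 1.848³ = 94.667px
Step 6: 15.0 × 1.848⁶ = 597.452px
Difference: 597.452 − 94.667 = 502.785px

502.8px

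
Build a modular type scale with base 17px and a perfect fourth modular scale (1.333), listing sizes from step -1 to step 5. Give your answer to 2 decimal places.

Step -1: 17.0 ÷ 1.333 = 12.75
Step 0: 17px
Step 1: 17.0 × 1.333 = 22.66
Step 2: 17.0 × 1.333² = 30.21
Step 3: 17.0 × 1.333³ = 40.27
Step 4: 17.0 × 1.333⁴ = 53.67
Step 5: 17.0 × 1.333⁵ = 71.55

12.75px, 17.00px, 22.66px, 30.21px, 40.27px, 53.67px, 71.55px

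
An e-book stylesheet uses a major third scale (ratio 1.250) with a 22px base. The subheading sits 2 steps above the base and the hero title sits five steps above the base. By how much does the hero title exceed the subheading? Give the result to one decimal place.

Step 2: 22.0 × 1.250² = 34.375px
Step 5: 22.0 × 1.250⁵ = 67.139px
Difference: 67.139 − 34.375 = 32.764px

32.8px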